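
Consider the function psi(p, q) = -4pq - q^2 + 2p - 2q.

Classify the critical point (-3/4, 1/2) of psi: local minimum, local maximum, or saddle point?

saddle point

The Hessian of psi is constant: H = [[0, -4], [-4, -2]].
det(H) = 0·(-2) − (-4)² = -16.
Since det(H) < 0, H is indefinite and the critical point is a saddle point.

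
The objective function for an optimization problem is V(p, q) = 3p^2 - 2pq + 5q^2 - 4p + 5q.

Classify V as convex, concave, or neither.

V is quadratic, so its Hessian is the constant matrix H = [[6, -2], [-2, 10]].
det(H) = 56, tr(H) = 16.
det(H) > 0 and tr(H) > 0, so H is positive definite everywhere: convex.

convex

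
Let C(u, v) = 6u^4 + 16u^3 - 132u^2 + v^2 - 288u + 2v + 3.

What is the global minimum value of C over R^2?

C(u,v) separates as P(u) + Q(v) + 3, so its minimum is min P + min Q + 3.
P'(u) = 24(u - 3)(u + 1)(u + 4) vanishes at u ∈ {-4, -1, 3}; Q'(v) = 2v + 2 vanishes at v ∈ {-1}.
Local minima of P (where P''>0): P(-4)=-448, P(3)=-1134. Local minima of Q: Q(-1)=-1.
So the global minimum of C is P(3) + Q(-1) + 3 = -1134 − 1 + 3 = -1132, attained at (3, -1).

-1132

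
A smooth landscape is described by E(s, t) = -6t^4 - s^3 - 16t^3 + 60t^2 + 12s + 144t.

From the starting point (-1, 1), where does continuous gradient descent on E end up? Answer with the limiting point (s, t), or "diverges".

(-2, -1)

E is separable, so gradient descent decouples: s follows -∂E/∂s, t follows -∂E/∂t.
∂E/∂s = -3(s - 2)(s + 2); at s=-1 this is 9, so s decreases.
∂E/∂t = -24(t - 2)(t + 1)(t + 3); at t=1 this is 192, so t decreases.
s converges to its nearest critical value -2 (a local min of the s-part); t converges to -1. The iterate converges to (-2, -1).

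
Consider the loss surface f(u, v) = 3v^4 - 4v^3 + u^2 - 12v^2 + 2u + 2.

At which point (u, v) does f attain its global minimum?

f(u,v) separates as P(u) + Q(v) + 2, so its minimum is min P + min Q + 2.
P'(u) = 2u + 2 vanishes at u ∈ {-1}; Q'(v) = 12v(v - 2)(v + 1) vanishes at v ∈ {-1, 0, 2}.
Local minima of P (where P''>0): P(-1)=-1. Local minima of Q: Q(-1)=-5, Q(2)=-32.
So the global minimum of f is P(-1) + Q(2) + 2 = -1 − 32 + 2 = -31, attained at (-1, 2).

(-1, 2)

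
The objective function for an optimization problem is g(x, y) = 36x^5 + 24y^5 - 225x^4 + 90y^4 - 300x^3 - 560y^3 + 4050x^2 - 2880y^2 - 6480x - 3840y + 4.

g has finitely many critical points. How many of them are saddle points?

8

g separates as a function of x plus a function of y, so ∇g=0 decouples.
∂g/∂x = 180(x - 4)(x - 3)(x - 1)(x + 3) = 0 at x ∈ {-3, 1, 3, 4}; ∂g/∂y = 120(y - 4)(y + 1)(y + 2)(y + 4) = 0 at y ∈ {-4, -2, -1, 4}.
The Hessian is diagonal: diag(g_xx, g_yy). Second derivatives: g_xx(-3)=-30240, g_xx(1)=4320, g_xx(3)=-2160, g_xx(4)=3780; g_yy(-4)=-5760, g_yy(-2)=1440, g_yy(-1)=-1800, g_yy(4)=28800.
Saddle points occur where the two diagonal entries have opposite signs: (-3, -2), (-3, 4), (1, -4), (1, -1), (3, -2), (3, 4), (4, -4), (4, -1). Count: 8.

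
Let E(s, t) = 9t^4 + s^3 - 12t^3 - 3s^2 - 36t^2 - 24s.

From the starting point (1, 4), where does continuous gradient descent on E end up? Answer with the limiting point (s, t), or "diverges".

(4, 2)

E is separable, so gradient descent decouples: s follows -∂E/∂s, t follows -∂E/∂t.
∂E/∂s = 3(s - 4)(s + 2); at s=1 this is -27, so s increases.
∂E/∂t = 36t(t - 2)(t + 1); at t=4 this is 1440, so t decreases.
s converges to its nearest critical value 4 (a local min of the s-part); t converges to 2. The iterate converges to (4, 2).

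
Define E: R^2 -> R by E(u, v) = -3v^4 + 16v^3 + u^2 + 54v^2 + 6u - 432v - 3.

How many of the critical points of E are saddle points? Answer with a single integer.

E separates as a function of u plus a function of v, so ∇E=0 decouples.
∂E/∂u = 2(u + 3) = 0 at u ∈ {-3}; ∂E/∂v = -12(v - 4)(v - 3)(v + 3) = 0 at v ∈ {-3, 3, 4}.
The Hessian is diagonal: diag(E_uu, E_vv). Second derivatives: E_uu(-3)=2; E_vv(-3)=-504, E_vv(3)=72, E_vv(4)=-84.
Saddle points occur where the two diagonal entries have opposite signs: (-3, -3), (-3, 4). Count: 2.

2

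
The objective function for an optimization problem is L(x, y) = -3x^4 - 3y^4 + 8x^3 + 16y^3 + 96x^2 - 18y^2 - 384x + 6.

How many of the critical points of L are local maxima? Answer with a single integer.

4

L separates as a function of x plus a function of y, so ∇L=0 decouples.
∂L/∂x = -12(x - 4)(x - 2)(x + 4) = 0 at x ∈ {-4, 2, 4}; ∂L/∂y = -12y(y - 3)(y - 1) = 0 at y ∈ {0, 1, 3}.
The Hessian is diagonal: diag(L_xx, L_yy). Second derivatives: L_xx(-4)=-576, L_xx(2)=144, L_xx(4)=-192; L_yy(0)=-36, L_yy(1)=24, L_yy(3)=-72.
Local maxima occur where both diagonal entries negative: (-4, 0), (-4, 3), (4, 0), (4, 3). Count: 4.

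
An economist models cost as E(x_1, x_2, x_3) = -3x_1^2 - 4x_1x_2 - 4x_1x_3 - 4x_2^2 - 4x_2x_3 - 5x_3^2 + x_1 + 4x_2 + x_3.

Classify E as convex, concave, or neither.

concave

E is quadratic, so its Hessian is the constant matrix H = [[-6, -4, -4], [-4, -8, -4], [-4, -4, -10]].
Leading principal minors: -6, 32, -224.
Signs alternate −, +, − ⇒ H ≺ 0 ⇒ concave.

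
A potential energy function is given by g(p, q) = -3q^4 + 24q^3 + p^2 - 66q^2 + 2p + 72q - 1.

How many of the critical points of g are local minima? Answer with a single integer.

1

g separates as a function of p plus a function of q, so ∇g=0 decouples.
∂g/∂p = 2(p + 1) = 0 at p ∈ {-1}; ∂g/∂q = -12(q - 3)(q - 2)(q - 1) = 0 at q ∈ {1, 2, 3}.
The Hessian is diagonal: diag(g_pp, g_qq). Second derivatives: g_pp(-1)=2; g_qq(1)=-24, g_qq(2)=12, g_qq(3)=-24.
Local minima occur where both diagonal entries positive: (-1, 2). Count: 1.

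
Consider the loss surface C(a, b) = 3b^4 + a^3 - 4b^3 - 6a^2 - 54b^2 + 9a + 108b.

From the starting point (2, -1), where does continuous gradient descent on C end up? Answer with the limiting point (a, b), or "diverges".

(3, -3)

C is separable, so gradient descent decouples: a follows -∂C/∂a, b follows -∂C/∂b.
∂C/∂a = 3(a - 3)(a - 1); at a=2 this is -3, so a increases.
∂C/∂b = 12(b - 3)(b - 1)(b + 3); at b=-1 this is 192, so b decreases.
a converges to its nearest critical value 3 (a local min of the a-part); b converges to -3. The iterate converges to (3, -3).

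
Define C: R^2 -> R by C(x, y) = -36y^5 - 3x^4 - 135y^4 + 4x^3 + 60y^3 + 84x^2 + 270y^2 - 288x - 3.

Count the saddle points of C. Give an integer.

6

C separates as a function of x plus a function of y, so ∇C=0 decouples.
∂C/∂x = -12(x - 3)(x - 2)(x + 4) = 0 at x ∈ {-4, 2, 3}; ∂C/∂y = -180y(y - 1)(y + 1)(y + 3) = 0 at y ∈ {-3, -1, 0, 1}.
The Hessian is diagonal: diag(C_xx, C_yy). Second derivatives: C_xx(-4)=-504, C_xx(2)=72, C_xx(3)=-84; C_yy(-3)=4320, C_yy(-1)=-720, C_yy(0)=540, C_yy(1)=-1440.
Saddle points occur where the two diagonal entries have opposite signs: (-4, -3), (-4, 0), (2, -1), (2, 1), (3, -3), (3, 0). Count: 6.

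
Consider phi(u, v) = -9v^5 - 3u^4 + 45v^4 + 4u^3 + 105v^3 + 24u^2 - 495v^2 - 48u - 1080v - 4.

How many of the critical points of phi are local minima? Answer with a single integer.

phi separates as a function of u plus a function of v, so ∇phi=0 decouples.
∂phi/∂u = -12(u - 2)(u - 1)(u + 2) = 0 at u ∈ {-2, 1, 2}; ∂phi/∂v = -45(v - 4)(v - 3)(v + 1)(v + 2) = 0 at v ∈ {-2, -1, 3, 4}.
The Hessian is diagonal: diag(phi_uu, phi_vv). Second derivatives: phi_uu(-2)=-144, phi_uu(1)=36, phi_uu(2)=-48; phi_vv(-2)=1350, phi_vv(-1)=-900, phi_vv(3)=900, phi_vv(4)=-1350.
Local minima occur where both diagonal entries positive: (1, -2), (1, 3). Count: 2.

2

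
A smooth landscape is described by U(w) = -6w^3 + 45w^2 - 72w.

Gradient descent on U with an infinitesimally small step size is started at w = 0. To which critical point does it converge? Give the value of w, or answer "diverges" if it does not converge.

U'(w) = -18(w - 4)(w - 1), so U'(0) = -72.
Gradient descent moves in the -U' direction, i.e. w is increasing.
The nearest critical point in that direction is w = 1, where U'' = 54 > 0 (a local minimum). The iterate converges there.

1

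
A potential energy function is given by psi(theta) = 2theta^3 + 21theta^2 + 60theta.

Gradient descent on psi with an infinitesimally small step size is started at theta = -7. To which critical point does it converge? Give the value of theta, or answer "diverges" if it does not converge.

diverges

psi'(theta) = 6(theta + 2)(theta + 5), so psi'(-7) = 60.
Gradient descent moves in the -psi' direction, i.e. theta is decreasing.
There is no critical point below theta=-7, and psi' keeps the same sign, so the iterate runs off to −∞.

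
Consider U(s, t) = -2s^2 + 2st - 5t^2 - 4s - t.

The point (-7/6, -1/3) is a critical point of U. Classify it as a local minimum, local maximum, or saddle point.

The Hessian of U is constant: H = [[-4, 2], [2, -10]].
det(H) = (-4)·(-10) − 2² = 36.
det(H) > 0 and tr(H) = -14 < 0, so H is negative definite and the point is a local maximum.

local maximum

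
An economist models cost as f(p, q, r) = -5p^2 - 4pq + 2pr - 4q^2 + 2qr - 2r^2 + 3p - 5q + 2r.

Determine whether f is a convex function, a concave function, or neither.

f is quadratic, so its Hessian is the constant matrix H = [[-10, -4, 2], [-4, -8, 2], [2, 2, -4]].
Leading principal minors: -10, 64, -216.
Signs alternate −, +, − ⇒ H ≺ 0 ⇒ concave.

concave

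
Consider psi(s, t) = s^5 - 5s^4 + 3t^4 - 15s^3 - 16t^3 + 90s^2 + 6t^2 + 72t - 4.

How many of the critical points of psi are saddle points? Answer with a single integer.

6

psi separates as a function of s plus a function of t, so ∇psi=0 decouples.
∂psi/∂s = 5s(s - 4)(s - 3)(s + 3) = 0 at s ∈ {-3, 0, 3, 4}; ∂psi/∂t = 12(t - 3)(t - 2)(t + 1) = 0 at t ∈ {-1, 2, 3}.
The Hessian is diagonal: diag(psi_ss, psi_tt). Second derivatives: psi_ss(-3)=-630, psi_ss(0)=180, psi_ss(3)=-90, psi_ss(4)=140; psi_tt(-1)=144, psi_tt(2)=-36, psi_tt(3)=48.
Saddle points occur where the two diagonal entries have opposite signs: (-3, -1), (-3, 3), (0, 2), (3, -1), (3, 3), (4, 2). Count: 6.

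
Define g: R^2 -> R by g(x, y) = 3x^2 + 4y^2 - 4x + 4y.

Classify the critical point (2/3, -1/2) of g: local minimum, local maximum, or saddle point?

local minimum

The Hessian of g is constant: H = [[6, 0], [0, 8]].
det(H) = 6·8 − 0² = 48.
det(H) > 0 and tr(H) = 14 > 0, so H is positive definite and the point is a local minimum.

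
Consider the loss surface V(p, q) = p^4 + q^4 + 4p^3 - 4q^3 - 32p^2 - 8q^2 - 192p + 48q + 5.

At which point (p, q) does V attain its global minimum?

(4, -2)

V(p,q) separates as A(p) + B(q) + 5, so its minimum is min A + min B + 5.
A'(p) = 4(p - 4)(p + 3)(p + 4) vanishes at p ∈ {-4, -3, 4}; B'(q) = 4(q - 3)(q - 2)(q + 2) vanishes at q ∈ {-2, 2, 3}.
Local minima of A (where A''>0): A(-4)=256, A(4)=-768. Local minima of B: B(-2)=-80, B(3)=45.
So the global minimum of V is A(4) + B(-2) + 5 = -768 − 80 + 5 = -843, attained at (4, -2).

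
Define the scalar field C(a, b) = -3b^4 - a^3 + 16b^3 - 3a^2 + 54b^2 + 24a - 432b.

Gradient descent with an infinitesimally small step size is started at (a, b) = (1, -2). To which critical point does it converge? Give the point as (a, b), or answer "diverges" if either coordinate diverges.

C is separable, so gradient descent decouples: a follows -∂C/∂a, b follows -∂C/∂b.
∂C/∂a = -3(a - 2)(a + 4); at a=1 this is 15, so a decreases.
∂C/∂b = -12(b - 4)(b - 3)(b + 3); at b=-2 this is -360, so b increases.
a converges to its nearest critical value -4 (a local min of the a-part); b converges to 3. The iterate converges to (-4, 3).

(-4, 3)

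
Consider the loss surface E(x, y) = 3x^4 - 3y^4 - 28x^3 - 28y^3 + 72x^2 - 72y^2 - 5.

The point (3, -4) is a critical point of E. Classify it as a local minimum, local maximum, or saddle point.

local maximum

The mixed partial ∂²E/∂x∂y is 0, so the Hessian at any point is diag(E_xx, E_yy) = diag(12(3x^2 - 14x + 12), -12(3y^2 + 14y + 12)).
At (3, -4): H = diag(-36, -48).
Both eigenvalues are negative, so H is negative definite: a local maximum.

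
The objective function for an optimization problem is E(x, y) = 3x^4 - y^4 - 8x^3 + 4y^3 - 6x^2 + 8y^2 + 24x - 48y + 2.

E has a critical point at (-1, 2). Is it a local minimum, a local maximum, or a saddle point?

The mixed partial ∂²E/∂x∂y is 0, so the Hessian at any point is diag(E_xx, E_yy) = diag(12(3x^2 - 4x - 1), 4(-3y^2 + 6y + 4)).
At (-1, 2): H = diag(72, 16).
Both eigenvalues are positive, so H is positive definite: a local minimum.

local minimum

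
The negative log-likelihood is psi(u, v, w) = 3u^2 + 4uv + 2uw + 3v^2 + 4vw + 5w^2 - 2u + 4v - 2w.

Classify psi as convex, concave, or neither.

psi is quadratic, so its Hessian is the constant matrix H = [[6, 4, 2], [4, 6, 4], [2, 4, 10]].
Leading principal minors: 6, 20, 144.
All positive ⇒ H ≻ 0 ⇒ convex.

convex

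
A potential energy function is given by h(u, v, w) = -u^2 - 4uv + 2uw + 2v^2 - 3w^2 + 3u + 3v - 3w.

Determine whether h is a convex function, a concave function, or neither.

h is quadratic, so its Hessian is the constant matrix H = [[-2, -4, 2], [-4, 4, 0], [2, 0, -6]].
Leading principal minors: -2, -24, 128.
Neither pattern holds ⇒ H is indefinite ⇒ neither convex nor concave.

neither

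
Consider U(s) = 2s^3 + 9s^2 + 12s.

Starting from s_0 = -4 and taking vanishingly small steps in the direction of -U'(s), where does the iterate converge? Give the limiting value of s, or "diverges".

U'(s) = 6(s + 1)(s + 2), so U'(-4) = 36.
Gradient descent moves in the -U' direction, i.e. s is decreasing.
There is no critical point below s=-4, and U' keeps the same sign, so the iterate runs off to −∞.

diverges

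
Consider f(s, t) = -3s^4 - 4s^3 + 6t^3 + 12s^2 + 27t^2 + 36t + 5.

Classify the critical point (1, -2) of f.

local maximum

The mixed partial ∂²f/∂s∂t is 0, so the Hessian at any point is diag(f_ss, f_tt) = diag(12(-3s^2 - 2s + 2), 18(2t + 3)).
At (1, -2): H = diag(-36, -18).
Both eigenvalues are negative, so H is negative definite: a local maximum.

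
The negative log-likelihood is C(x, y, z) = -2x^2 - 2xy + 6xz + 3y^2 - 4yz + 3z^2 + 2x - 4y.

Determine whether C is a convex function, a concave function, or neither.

C is quadratic, so its Hessian is the constant matrix H = [[-4, -2, 6], [-2, 6, -4], [6, -4, 6]].
Leading principal minors: -4, -28, -224.
Neither pattern holds ⇒ H is indefinite ⇒ neither convex nor concave.

neither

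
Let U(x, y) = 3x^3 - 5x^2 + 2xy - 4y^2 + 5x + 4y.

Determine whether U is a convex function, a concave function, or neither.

neither

The term 3x^3 is cubic, so the Hessian is not constant.
∂²U/∂x² = 18x - 10, which takes both signs as x varies (negative for sufficiently negative x). A diagonal entry of the Hessian changing sign means the Hessian is neither positive- nor negative-semidefinite on all of R^2.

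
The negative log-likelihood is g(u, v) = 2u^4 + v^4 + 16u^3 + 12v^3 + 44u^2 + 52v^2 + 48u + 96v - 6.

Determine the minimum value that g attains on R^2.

-88

g(u,v) separates as P(u) + Q(v) − 6, so its minimum is min P + min Q − 6.
P'(u) = 8(u + 1)(u + 2)(u + 3) vanishes at u ∈ {-3, -2, -1}; Q'(v) = 4(v + 2)(v + 3)(v + 4) vanishes at v ∈ {-4, -3, -2}.
Local minima of P (where P''>0): P(-3)=-18, P(-1)=-18. Local minima of Q: Q(-4)=-64, Q(-2)=-64.
So the global minimum of g is P(-3) + Q(-4) − 6 = -18 − 64 − 6 = -88, attained at (-3, -4).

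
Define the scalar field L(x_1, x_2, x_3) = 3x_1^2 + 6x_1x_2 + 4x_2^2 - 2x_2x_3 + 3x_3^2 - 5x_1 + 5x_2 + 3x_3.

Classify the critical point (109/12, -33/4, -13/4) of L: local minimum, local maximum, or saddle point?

The Hessian is constant: H = [[6, 6, 0], [6, 8, -2], [0, -2, 6]].
Leading principal minors: Δ₁ = 6, Δ₂ = 12, Δ₃ = 48.
All leading minors are positive, so H is positive definite: a local minimum.

local minimum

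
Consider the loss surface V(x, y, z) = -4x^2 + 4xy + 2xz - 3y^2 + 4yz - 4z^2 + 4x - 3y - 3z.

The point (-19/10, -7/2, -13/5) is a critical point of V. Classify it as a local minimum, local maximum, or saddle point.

The Hessian is constant: H = [[-8, 4, 2], [4, -6, 4], [2, 4, -8]].
Leading principal minors: Δ₁ = -8, Δ₂ = 32, Δ₃ = -40.
The minors alternate sign starting negative (−, +, −), so H is negative definite: a local maximum.

local maximum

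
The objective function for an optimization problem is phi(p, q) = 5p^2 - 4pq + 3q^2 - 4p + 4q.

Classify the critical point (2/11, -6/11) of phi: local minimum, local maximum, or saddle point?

local minimum

The Hessian of phi is constant: H = [[10, -4], [-4, 6]].
det(H) = 10·6 − (-4)² = 44.
det(H) > 0 and tr(H) = 16 > 0, so H is positive definite and the point is a local minimum.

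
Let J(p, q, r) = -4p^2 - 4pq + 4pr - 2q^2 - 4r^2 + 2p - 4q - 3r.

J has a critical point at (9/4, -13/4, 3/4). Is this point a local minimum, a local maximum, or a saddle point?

The Hessian is constant: H = [[-8, -4, 4], [-4, -4, 0], [4, 0, -8]].
Leading principal minors: Δ₁ = -8, Δ₂ = 16, Δ₃ = -64.
The minors alternate sign starting negative (−, +, −), so H is negative definite: a local maximum.

local maximum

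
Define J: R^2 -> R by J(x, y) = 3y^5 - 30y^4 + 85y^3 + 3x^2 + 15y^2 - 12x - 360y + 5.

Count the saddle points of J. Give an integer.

J separates as a function of x plus a function of y, so ∇J=0 decouples.
∂J/∂x = 6(x - 2) = 0 at x ∈ {2}; ∂J/∂y = 15(y - 4)(y - 3)(y - 2)(y + 1) = 0 at y ∈ {-1, 2, 3, 4}.
The Hessian is diagonal: diag(J_xx, J_yy). Second derivatives: J_xx(2)=6; J_yy(-1)=-900, J_yy(2)=90, J_yy(3)=-60, J_yy(4)=150.
Saddle points occur where the two diagonal entries have opposite signs: (2, -1), (2, 3). Count: 2.

2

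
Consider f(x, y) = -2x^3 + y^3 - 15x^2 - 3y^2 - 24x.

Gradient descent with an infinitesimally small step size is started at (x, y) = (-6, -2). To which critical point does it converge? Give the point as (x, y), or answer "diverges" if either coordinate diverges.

f is separable, so gradient descent decouples: x follows -∂f/∂x, y follows -∂f/∂y.
∂f/∂x = -6(x + 1)(x + 4); at x=-6 this is -60, so x increases.
∂f/∂y = 3y(y - 2); at y=-2 this is 24, so y decreases.
The y-coordinate has no critical point in that direction and runs off to infinity.

diverges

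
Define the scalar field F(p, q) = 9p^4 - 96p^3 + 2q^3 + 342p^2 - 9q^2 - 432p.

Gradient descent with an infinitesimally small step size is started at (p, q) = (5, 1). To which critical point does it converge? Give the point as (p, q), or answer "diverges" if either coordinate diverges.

F is separable, so gradient descent decouples: p follows -∂F/∂p, q follows -∂F/∂q.
∂F/∂p = 36(p - 4)(p - 3)(p - 1); at p=5 this is 288, so p decreases.
∂F/∂q = 6q(q - 3); at q=1 this is -12, so q increases.
p converges to its nearest critical value 4 (a local min of the p-part); q converges to 3. The iterate converges to (4, 3).

(4, 3)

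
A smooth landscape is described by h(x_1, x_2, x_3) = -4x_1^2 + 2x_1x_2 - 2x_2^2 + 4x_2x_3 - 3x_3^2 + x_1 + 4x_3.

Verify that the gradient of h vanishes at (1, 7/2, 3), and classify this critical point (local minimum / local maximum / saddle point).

local maximum

∇h = (-8x_1 + 2x_2 + 1, 2x_1 - 4x_2 + 4x_3, 4x_2 - 6x_3 + 4); substituting (1, 7/2, 3) gives ∇h = (0, 0, 0), so (1, 7/2, 3) is indeed a critical point.
The Hessian is constant: H = [[-8, 2, 0], [2, -4, 4], [0, 4, -6]].
Leading principal minors: Δ₁ = -8, Δ₂ = 28, Δ₃ = -40.
The minors alternate sign starting negative (−, +, −), so H is negative definite: a local maximum.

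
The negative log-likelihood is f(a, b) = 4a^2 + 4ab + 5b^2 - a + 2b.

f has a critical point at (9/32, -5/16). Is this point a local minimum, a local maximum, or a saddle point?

The Hessian of f is constant: H = [[8, 4], [4, 10]].
det(H) = 8·10 − 4² = 64.
det(H) > 0 and tr(H) = 18 > 0, so H is positive definite and the point is a local minimum.

local minimum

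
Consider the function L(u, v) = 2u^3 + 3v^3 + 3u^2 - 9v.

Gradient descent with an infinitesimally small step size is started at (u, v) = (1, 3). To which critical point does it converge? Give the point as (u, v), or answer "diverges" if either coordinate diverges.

(0, 1)

L is separable, so gradient descent decouples: u follows -∂L/∂u, v follows -∂L/∂v.
∂L/∂u = 6u(u + 1); at u=1 this is 12, so u decreases.
∂L/∂v = 9(v - 1)(v + 1); at v=3 this is 72, so v decreases.
u converges to its nearest critical value 0 (a local min of the u-part); v converges to 1. The iterate converges to (0, 1).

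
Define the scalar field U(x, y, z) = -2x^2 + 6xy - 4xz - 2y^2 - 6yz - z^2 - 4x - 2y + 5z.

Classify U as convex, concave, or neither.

neither

U is quadratic, so its Hessian is the constant matrix H = [[-4, 6, -4], [6, -4, -6], [-4, -6, -2]].
Leading principal minors: -4, -20, 536.
Neither pattern holds ⇒ H is indefinite ⇒ neither convex nor concave.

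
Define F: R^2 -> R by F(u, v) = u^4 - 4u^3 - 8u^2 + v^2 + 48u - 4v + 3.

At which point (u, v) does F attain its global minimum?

(-2, 2)

F(u,v) separates as P(u) + Q(v) + 3, so its minimum is min P + min Q + 3.
P'(u) = 4(u - 3)(u - 2)(u + 2) vanishes at u ∈ {-2, 2, 3}; Q'(v) = 2v - 4 vanishes at v ∈ {2}.
Local minima of P (where P''>0): P(-2)=-80, P(3)=45. Local minima of Q: Q(2)=-4.
So the global minimum of F is P(-2) + Q(2) + 3 = -80 − 4 + 3 = -81, attained at (-2, 2).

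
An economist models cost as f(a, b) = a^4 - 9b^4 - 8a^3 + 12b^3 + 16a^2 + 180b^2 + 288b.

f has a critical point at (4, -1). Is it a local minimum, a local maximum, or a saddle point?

The mixed partial ∂²f/∂a∂b is 0, so the Hessian at any point is diag(f_aa, f_bb) = diag(4(3a^2 - 12a + 8), 36(-3b^2 + 2b + 10)).
At (4, -1): H = diag(32, 180).
Both eigenvalues are positive, so H is positive definite: a local minimum.

local minimum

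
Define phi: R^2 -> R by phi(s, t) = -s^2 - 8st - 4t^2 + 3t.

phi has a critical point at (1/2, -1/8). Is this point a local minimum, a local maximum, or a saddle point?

The Hessian of phi is constant: H = [[-2, -8], [-8, -8]].
det(H) = (-2)·(-8) − (-8)² = -48.
Since det(H) < 0, H is indefinite and the critical point is a saddle point.

saddle point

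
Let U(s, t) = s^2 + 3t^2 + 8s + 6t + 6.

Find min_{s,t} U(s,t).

-13

U(s,t) separates as P(s) + Q(t) + 6, so its minimum is min P + min Q + 6.
P'(s) = 2s + 8 vanishes at s ∈ {-4}; Q'(t) = 6(t + 1) vanishes at t ∈ {-1}.
Local minima of P (where P''>0): P(-4)=-16. Local minima of Q: Q(-1)=-3.
So the global minimum of U is P(-4) + Q(-1) + 6 = -16 − 3 + 6 = -13, attained at (-4, -1).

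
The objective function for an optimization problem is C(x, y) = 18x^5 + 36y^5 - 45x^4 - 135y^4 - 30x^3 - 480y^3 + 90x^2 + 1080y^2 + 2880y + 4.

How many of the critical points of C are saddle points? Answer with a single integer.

C separates as a function of x plus a function of y, so ∇C=0 decouples.
∂C/∂x = 90x(x - 2)(x - 1)(x + 1) = 0 at x ∈ {-1, 0, 1, 2}; ∂C/∂y = 180(y - 4)(y - 2)(y + 1)(y + 2) = 0 at y ∈ {-2, -1, 2, 4}.
The Hessian is diagonal: diag(C_xx, C_yy). Second derivatives: C_xx(-1)=-540, C_xx(0)=180, C_xx(1)=-180, C_xx(2)=540; C_yy(-2)=-4320, C_yy(-1)=2700, C_yy(2)=-4320, C_yy(4)=10800.
Saddle points occur where the two diagonal entries have opposite signs: (-1, -1), (-1, 4), (0, -2), (0, 2), (1, -1), (1, 4), (2, -2), (2, 2). Count: 8.

8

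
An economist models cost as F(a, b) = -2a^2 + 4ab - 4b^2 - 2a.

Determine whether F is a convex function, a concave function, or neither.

F is quadratic, so its Hessian is the constant matrix H = [[-4, 4], [4, -8]].
det(H) = 16, tr(H) = -12.
det(H) > 0 and tr(H) < 0, so H is negative definite everywhere: concave.

concave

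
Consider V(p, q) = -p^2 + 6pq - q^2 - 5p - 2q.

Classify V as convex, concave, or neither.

V is quadratic, so its Hessian is the constant matrix H = [[-2, 6], [6, -2]].
det(H) = -32, tr(H) = -4.
det(H) < 0, so H is indefinite: neither convex nor concave.

neither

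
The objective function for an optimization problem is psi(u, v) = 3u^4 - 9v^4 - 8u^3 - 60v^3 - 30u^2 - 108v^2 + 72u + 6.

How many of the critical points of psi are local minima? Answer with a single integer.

2

psi separates as a function of u plus a function of v, so ∇psi=0 decouples.
∂psi/∂u = 12(u - 3)(u - 1)(u + 2) = 0 at u ∈ {-2, 1, 3}; ∂psi/∂v = -36v(v + 2)(v + 3) = 0 at v ∈ {-3, -2, 0}.
The Hessian is diagonal: diag(psi_uu, psi_vv). Second derivatives: psi_uu(-2)=180, psi_uu(1)=-72, psi_uu(3)=120; psi_vv(-3)=-108, psi_vv(-2)=72, psi_vv(0)=-216.
Local minima occur where both diagonal entries positive: (-2, -2), (3, -2). Count: 2.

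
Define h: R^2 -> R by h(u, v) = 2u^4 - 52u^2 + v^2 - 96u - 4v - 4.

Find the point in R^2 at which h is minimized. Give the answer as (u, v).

h(u,v) separates as P(u) + Q(v) − 4, so its minimum is min P + min Q − 4.
P'(u) = 8(u - 4)(u + 1)(u + 3) vanishes at u ∈ {-3, -1, 4}; Q'(v) = 2v - 4 vanishes at v ∈ {2}.
Local minima of P (where P''>0): P(-3)=-18, P(4)=-704. Local minima of Q: Q(2)=-4.
So the global minimum of h is P(4) + Q(2) − 4 = -704 − 4 − 4 = -712, attained at (4, 2).

(4, 2)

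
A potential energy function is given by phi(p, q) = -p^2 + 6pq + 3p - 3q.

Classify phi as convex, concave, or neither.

neither

phi is quadratic, so its Hessian is the constant matrix H = [[-2, 6], [6, 0]].
det(H) = -36, tr(H) = -2.
det(H) < 0, so H is indefinite: neither convex nor concave.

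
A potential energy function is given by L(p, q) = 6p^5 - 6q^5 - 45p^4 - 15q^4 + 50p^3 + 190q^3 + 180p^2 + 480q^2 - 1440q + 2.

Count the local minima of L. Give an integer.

L separates as a function of p plus a function of q, so ∇L=0 decouples.
∂L/∂p = 30p(p - 4)(p - 3)(p + 1) = 0 at p ∈ {-1, 0, 3, 4}; ∂L/∂q = -30(q - 4)(q - 1)(q + 3)(q + 4) = 0 at q ∈ {-4, -3, 1, 4}.
The Hessian is diagonal: diag(L_pp, L_qq). Second derivatives: L_pp(-1)=-600, L_pp(0)=360, L_pp(3)=-360, L_pp(4)=600; L_qq(-4)=1200, L_qq(-3)=-840, L_qq(1)=1800, L_qq(4)=-5040.
Local minima occur where both diagonal entries positive: (0, -4), (0, 1), (4, -4), (4, 1). Count: 4.

4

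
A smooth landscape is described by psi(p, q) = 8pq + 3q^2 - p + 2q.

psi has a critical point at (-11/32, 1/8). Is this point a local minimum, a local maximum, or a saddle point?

saddle point

The Hessian of psi is constant: H = [[0, 8], [8, 6]].
det(H) = 0·6 − 8² = -64.
Since det(H) < 0, H is indefinite and the critical point is a saddle point.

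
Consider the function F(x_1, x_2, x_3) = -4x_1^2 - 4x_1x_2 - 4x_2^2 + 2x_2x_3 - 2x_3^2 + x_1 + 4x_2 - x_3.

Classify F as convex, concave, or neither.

concave

F is quadratic, so its Hessian is the constant matrix H = [[-8, -4, 0], [-4, -8, 2], [0, 2, -4]].
Leading principal minors: -8, 48, -160.
Signs alternate −, +, − ⇒ H ≺ 0 ⇒ concave.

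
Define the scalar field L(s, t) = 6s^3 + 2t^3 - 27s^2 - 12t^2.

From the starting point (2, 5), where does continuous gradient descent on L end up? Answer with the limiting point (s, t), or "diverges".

L is separable, so gradient descent decouples: s follows -∂L/∂s, t follows -∂L/∂t.
∂L/∂s = 18s(s - 3); at s=2 this is -36, so s increases.
∂L/∂t = 6t(t - 4); at t=5 this is 30, so t decreases.
s converges to its nearest critical value 3 (a local min of the s-part); t converges to 4. The iterate converges to (3, 4).

(3, 4)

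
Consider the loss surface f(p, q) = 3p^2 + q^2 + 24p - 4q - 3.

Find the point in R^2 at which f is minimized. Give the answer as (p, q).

(-4, 2)

f(p,q) separates as A(p) + B(q) − 3, so its minimum is min A + min B − 3.
A'(p) = 6p + 24 vanishes at p ∈ {-4}; B'(q) = 2q - 4 vanishes at q ∈ {2}.
Local minima of A (where A''>0): A(-4)=-48. Local minima of B: B(2)=-4.
So the global minimum of f is A(-4) + B(2) − 3 = -48 − 4 − 3 = -55, attained at (-4, 2).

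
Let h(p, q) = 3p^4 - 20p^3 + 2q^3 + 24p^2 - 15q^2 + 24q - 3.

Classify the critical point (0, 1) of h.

The mixed partial ∂²h/∂p∂q is 0, so the Hessian at any point is diag(h_pp, h_qq) = diag(12(3p^2 - 10p + 4), 6(2q - 5)).
At (0, 1): H = diag(48, -18).
The eigenvalues have opposite signs, so H is indefinite: a saddle point.

saddle point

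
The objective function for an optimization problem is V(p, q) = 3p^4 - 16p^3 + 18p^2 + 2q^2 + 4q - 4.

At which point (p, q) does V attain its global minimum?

(3, -1)

V(p,q) separates as A(p) + B(q) − 4, so its minimum is min A + min B − 4.
A'(p) = 12p(p - 3)(p - 1) vanishes at p ∈ {0, 1, 3}; B'(q) = 4q + 4 vanishes at q ∈ {-1}.
Local minima of A (where A''>0): A(0)=0, A(3)=-27. Local minima of B: B(-1)=-2.
So the global minimum of V is A(3) + B(-1) − 4 = -27 − 2 − 4 = -33, attained at (3, -1).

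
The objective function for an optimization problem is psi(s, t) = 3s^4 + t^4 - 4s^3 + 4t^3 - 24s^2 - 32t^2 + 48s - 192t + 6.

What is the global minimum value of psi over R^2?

psi(s,t) separates as P(s) + Q(t) + 6, so its minimum is min P + min Q + 6.
P'(s) = 12(s - 2)(s - 1)(s + 2) vanishes at s ∈ {-2, 1, 2}; Q'(t) = 4(t - 4)(t + 3)(t + 4) vanishes at t ∈ {-4, -3, 4}.
Local minima of P (where P''>0): P(-2)=-112, P(2)=16. Local minima of Q: Q(-4)=256, Q(4)=-768.
So the global minimum of psi is P(-2) + Q(4) + 6 = -112 − 768 + 6 = -874, attained at (-2, 4).

-874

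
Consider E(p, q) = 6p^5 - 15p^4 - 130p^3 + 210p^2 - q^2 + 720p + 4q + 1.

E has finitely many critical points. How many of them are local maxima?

E separates as a function of p plus a function of q, so ∇E=0 decouples.
∂E/∂p = 30(p - 4)(p - 2)(p + 1)(p + 3) = 0 at p ∈ {-3, -1, 2, 4}; ∂E/∂q = -2(q - 2) = 0 at q ∈ {2}.
The Hessian is diagonal: diag(E_pp, E_qq). Second derivatives: E_pp(-3)=-2100, E_pp(-1)=900, E_pp(2)=-900, E_pp(4)=2100; E_qq(2)=-2.
Local maxima occur where both diagonal entries negative: (-3, 2), (2, 2). Count: 2.

2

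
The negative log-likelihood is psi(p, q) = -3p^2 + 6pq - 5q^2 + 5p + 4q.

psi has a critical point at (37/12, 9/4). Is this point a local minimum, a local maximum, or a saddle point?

The Hessian of psi is constant: H = [[-6, 6], [6, -10]].
det(H) = (-6)·(-10) − 6² = 24.
det(H) > 0 and tr(H) = -16 < 0, so H is negative definite and the point is a local maximum.

local maximum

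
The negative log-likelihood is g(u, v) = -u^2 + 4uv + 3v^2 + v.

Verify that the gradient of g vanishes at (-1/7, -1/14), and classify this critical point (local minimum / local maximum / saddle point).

∇g = (-2u + 4v, 4u + 6v + 1); substituting (-1/7, -1/14) gives ∇g = (0, 0), so (-1/7, -1/14) is indeed a critical point.
The Hessian of g is constant: H = [[-2, 4], [4, 6]].
det(H) = (-2)·6 − 4² = -28.
Since det(H) < 0, H is indefinite and the critical point is a saddle point.

saddle point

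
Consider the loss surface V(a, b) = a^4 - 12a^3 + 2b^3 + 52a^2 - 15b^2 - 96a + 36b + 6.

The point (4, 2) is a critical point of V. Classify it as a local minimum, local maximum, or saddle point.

saddle point

The mixed partial ∂²V/∂a∂b is 0, so the Hessian at any point is diag(V_aa, V_bb) = diag(4(3a^2 - 18a + 26), 6(2b - 5)).
At (4, 2): H = diag(8, -6).
The eigenvalues have opposite signs, so H is indefinite: a saddle point.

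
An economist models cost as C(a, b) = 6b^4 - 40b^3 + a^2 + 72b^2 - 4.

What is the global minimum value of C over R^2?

C(a,b) separates as P(a) + Q(b) − 4, so its minimum is min P + min Q − 4.
P'(a) = 2a vanishes at a ∈ {0}; Q'(b) = 24b(b - 3)(b - 2) vanishes at b ∈ {0, 2, 3}.
Local minima of P (where P''>0): P(0)=0. Local minima of Q: Q(0)=0, Q(3)=54.
So the global minimum of C is P(0) + Q(0) − 4 = 0 + 0 − 4 = -4, attained at (0, 0).

-4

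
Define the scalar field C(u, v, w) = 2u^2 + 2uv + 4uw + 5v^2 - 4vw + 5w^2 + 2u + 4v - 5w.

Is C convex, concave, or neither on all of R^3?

C is quadratic, so its Hessian is the constant matrix H = [[4, 2, 4], [2, 10, -4], [4, -4, 10]].
Leading principal minors: 4, 36, 72.
All positive ⇒ H ≻ 0 ⇒ convex.

convex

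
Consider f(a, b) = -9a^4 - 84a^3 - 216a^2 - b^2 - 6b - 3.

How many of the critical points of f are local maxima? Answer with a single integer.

2

f separates as a function of a plus a function of b, so ∇f=0 decouples.
∂f/∂a = -36a(a + 3)(a + 4) = 0 at a ∈ {-4, -3, 0}; ∂f/∂b = -2(b + 3) = 0 at b ∈ {-3}.
The Hessian is diagonal: diag(f_aa, f_bb). Second derivatives: f_aa(-4)=-144, f_aa(-3)=108, f_aa(0)=-432; f_bb(-3)=-2.
Local maxima occur where both diagonal entries negative: (-4, -3), (0, -3). Count: 2.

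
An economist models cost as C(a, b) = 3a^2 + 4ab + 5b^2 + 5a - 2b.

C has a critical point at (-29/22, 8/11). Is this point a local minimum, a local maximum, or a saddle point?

The Hessian of C is constant: H = [[6, 4], [4, 10]].
det(H) = 6·10 − 4² = 44.
det(H) > 0 and tr(H) = 16 > 0, so H is positive definite and the point is a local minimum.

local minimum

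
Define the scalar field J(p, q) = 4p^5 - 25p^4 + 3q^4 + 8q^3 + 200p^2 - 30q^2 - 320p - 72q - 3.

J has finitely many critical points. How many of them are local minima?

J separates as a function of p plus a function of q, so ∇J=0 decouples.
∂J/∂p = 20(p - 4)(p - 2)(p - 1)(p + 2) = 0 at p ∈ {-2, 1, 2, 4}; ∂J/∂q = 12(q - 2)(q + 1)(q + 3) = 0 at q ∈ {-3, -1, 2}.
The Hessian is diagonal: diag(J_pp, J_qq). Second derivatives: J_pp(-2)=-1440, J_pp(1)=180, J_pp(2)=-160, J_pp(4)=720; J_qq(-3)=120, J_qq(-1)=-72, J_qq(2)=180.
Local minima occur where both diagonal entries positive: (1, -3), (1, 2), (4, -3), (4, 2). Count: 4.

4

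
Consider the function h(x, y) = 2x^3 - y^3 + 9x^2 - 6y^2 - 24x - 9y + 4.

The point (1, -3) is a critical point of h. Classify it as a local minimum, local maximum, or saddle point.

The mixed partial ∂²h/∂x∂y is 0, so the Hessian at any point is diag(h_xx, h_yy) = diag(6(2x + 3), -6(y + 2)).
At (1, -3): H = diag(30, 6).
Both eigenvalues are positive, so H is positive definite: a local minimum.

local minimum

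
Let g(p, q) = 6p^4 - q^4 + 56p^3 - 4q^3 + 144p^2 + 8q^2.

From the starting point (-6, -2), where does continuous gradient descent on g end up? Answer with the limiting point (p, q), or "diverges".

(-4, 0)

g is separable, so gradient descent decouples: p follows -∂g/∂p, q follows -∂g/∂q.
∂g/∂p = 24p(p + 3)(p + 4); at p=-6 this is -864, so p increases.
∂g/∂q = -4q(q - 1)(q + 4); at q=-2 this is -48, so q increases.
p converges to its nearest critical value -4 (a local min of the p-part); q converges to 0. The iterate converges to (-4, 0).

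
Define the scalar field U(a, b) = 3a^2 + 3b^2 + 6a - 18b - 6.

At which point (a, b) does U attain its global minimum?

U(a,b) separates as P(a) + Q(b) − 6, so its minimum is min P + min Q − 6.
P'(a) = 6a + 6 vanishes at a ∈ {-1}; Q'(b) = 6b - 18 vanishes at b ∈ {3}.
Local minima of P (where P''>0): P(-1)=-3. Local minima of Q: Q(3)=-27.
So the global minimum of U is P(-1) + Q(3) − 6 = -3 − 27 − 6 = -36, attained at (-1, 3).

(-1, 3)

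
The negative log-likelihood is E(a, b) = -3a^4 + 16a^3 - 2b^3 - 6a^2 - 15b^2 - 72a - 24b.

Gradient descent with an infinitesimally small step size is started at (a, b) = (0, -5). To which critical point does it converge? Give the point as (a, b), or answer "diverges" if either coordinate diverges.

E is separable, so gradient descent decouples: a follows -∂E/∂a, b follows -∂E/∂b.
∂E/∂a = -12(a - 3)(a - 2)(a + 1); at a=0 this is -72, so a increases.
∂E/∂b = -6(b + 1)(b + 4); at b=-5 this is -24, so b increases.
a converges to its nearest critical value 2 (a local min of the a-part); b converges to -4. The iterate converges to (2, -4).

(2, -4)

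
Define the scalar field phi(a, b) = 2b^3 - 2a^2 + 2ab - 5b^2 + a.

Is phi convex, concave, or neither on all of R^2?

The term 2b^3 is cubic, so the Hessian is not constant.
∂²phi/∂b² = 12b - 10, which takes both signs as b varies (negative for sufficiently negative b). A diagonal entry of the Hessian changing sign means the Hessian is neither positive- nor negative-semidefinite on all of R^2.

neither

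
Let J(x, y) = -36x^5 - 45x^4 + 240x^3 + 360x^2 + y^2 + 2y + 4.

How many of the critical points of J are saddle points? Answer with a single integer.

2

J separates as a function of x plus a function of y, so ∇J=0 decouples.
∂J/∂x = -180x(x - 2)(x + 1)(x + 2) = 0 at x ∈ {-2, -1, 0, 2}; ∂J/∂y = 2(y + 1) = 0 at y ∈ {-1}.
The Hessian is diagonal: diag(J_xx, J_yy). Second derivatives: J_xx(-2)=1440, J_xx(-1)=-540, J_xx(0)=720, J_xx(2)=-4320; J_yy(-1)=2.
Saddle points occur where the two diagonal entries have opposite signs: (-1, -1), (2, -1). Count: 2.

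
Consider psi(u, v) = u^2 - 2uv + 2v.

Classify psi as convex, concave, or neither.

neither

psi is quadratic, so its Hessian is the constant matrix H = [[2, -2], [-2, 0]].
det(H) = -4, tr(H) = 2.
det(H) < 0, so H is indefinite: neither convex nor concave.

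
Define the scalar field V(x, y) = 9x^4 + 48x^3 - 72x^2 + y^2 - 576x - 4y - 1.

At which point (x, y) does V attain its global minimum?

V(x,y) separates as P(x) + Q(y) − 1, so its minimum is min P + min Q − 1.
P'(x) = 36(x - 2)(x + 2)(x + 4) vanishes at x ∈ {-4, -2, 2}; Q'(y) = 2y - 4 vanishes at y ∈ {2}.
Local minima of P (where P''>0): P(-4)=384, P(2)=-912. Local minima of Q: Q(2)=-4.
So the global minimum of V is P(2) + Q(2) − 1 = -912 − 4 − 1 = -917, attained at (2, 2).

(2, 2)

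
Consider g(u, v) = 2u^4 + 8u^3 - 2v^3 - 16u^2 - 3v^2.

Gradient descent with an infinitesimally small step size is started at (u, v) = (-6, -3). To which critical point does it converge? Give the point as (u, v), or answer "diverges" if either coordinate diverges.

(-4, -1)

g is separable, so gradient descent decouples: u follows -∂g/∂u, v follows -∂g/∂v.
∂g/∂u = 8u(u - 1)(u + 4); at u=-6 this is -672, so u increases.
∂g/∂v = -6v(v + 1); at v=-3 this is -36, so v increases.
u converges to its nearest critical value -4 (a local min of the u-part); v converges to -1. The iterate converges to (-4, -1).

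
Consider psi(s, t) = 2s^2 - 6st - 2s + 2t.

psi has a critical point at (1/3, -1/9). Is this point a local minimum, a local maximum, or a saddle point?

The Hessian of psi is constant: H = [[4, -6], [-6, 0]].
det(H) = 4·0 − (-6)² = -36.
Since det(H) < 0, H is indefinite and the critical point is a saddle point.

saddle point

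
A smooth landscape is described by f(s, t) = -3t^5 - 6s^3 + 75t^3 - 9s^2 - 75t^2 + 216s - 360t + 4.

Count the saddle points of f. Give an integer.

f separates as a function of s plus a function of t, so ∇f=0 decouples.
∂f/∂s = -18(s - 3)(s + 4) = 0 at s ∈ {-4, 3}; ∂f/∂t = -15(t - 3)(t - 2)(t + 1)(t + 4) = 0 at t ∈ {-4, -1, 2, 3}.
The Hessian is diagonal: diag(f_ss, f_tt). Second derivatives: f_ss(-4)=126, f_ss(3)=-126; f_tt(-4)=1890, f_tt(-1)=-540, f_tt(2)=270, f_tt(3)=-420.
Saddle points occur where the two diagonal entries have opposite signs: (-4, -1), (-4, 3), (3, -4), (3, 2). Count: 4.

4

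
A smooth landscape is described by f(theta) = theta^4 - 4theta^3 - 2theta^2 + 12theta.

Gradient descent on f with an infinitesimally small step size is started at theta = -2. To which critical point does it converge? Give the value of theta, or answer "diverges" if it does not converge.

-1

f'(theta) = 4(theta - 3)(theta - 1)(theta + 1), so f'(-2) = -60.
Gradient descent moves in the -f' direction, i.e. theta is increasing.
The nearest critical point in that direction is theta = -1, where f'' = 32 > 0 (a local minimum). The iterate converges there.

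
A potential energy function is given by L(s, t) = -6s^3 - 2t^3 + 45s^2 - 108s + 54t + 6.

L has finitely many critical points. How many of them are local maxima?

1

L separates as a function of s plus a function of t, so ∇L=0 decouples.
∂L/∂s = -18(s - 3)(s - 2) = 0 at s ∈ {2, 3}; ∂L/∂t = -6(t - 3)(t + 3) = 0 at t ∈ {-3, 3}.
The Hessian is diagonal: diag(L_ss, L_tt). Second derivatives: L_ss(2)=18, L_ss(3)=-18; L_tt(-3)=36, L_tt(3)=-36.
Local maxima occur where both diagonal entries negative: (3, 3). Count: 1.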